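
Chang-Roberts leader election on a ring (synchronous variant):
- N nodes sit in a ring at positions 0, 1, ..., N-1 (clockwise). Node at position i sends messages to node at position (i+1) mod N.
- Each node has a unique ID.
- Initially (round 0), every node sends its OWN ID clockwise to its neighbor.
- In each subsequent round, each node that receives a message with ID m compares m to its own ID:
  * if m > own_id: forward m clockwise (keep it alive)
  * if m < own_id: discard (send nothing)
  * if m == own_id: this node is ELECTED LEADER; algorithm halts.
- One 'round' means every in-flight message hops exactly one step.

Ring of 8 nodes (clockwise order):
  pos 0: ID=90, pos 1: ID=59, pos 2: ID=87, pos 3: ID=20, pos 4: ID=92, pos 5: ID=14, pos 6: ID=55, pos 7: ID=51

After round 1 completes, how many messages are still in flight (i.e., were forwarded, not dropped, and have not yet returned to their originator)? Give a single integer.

Round 1: pos1(id59) recv 90: fwd; pos2(id87) recv 59: drop; pos3(id20) recv 87: fwd; pos4(id92) recv 20: drop; pos5(id14) recv 92: fwd; pos6(id55) recv 14: drop; pos7(id51) recv 55: fwd; pos0(id90) recv 51: drop
After round 1: 4 messages still in flight

Answer: 4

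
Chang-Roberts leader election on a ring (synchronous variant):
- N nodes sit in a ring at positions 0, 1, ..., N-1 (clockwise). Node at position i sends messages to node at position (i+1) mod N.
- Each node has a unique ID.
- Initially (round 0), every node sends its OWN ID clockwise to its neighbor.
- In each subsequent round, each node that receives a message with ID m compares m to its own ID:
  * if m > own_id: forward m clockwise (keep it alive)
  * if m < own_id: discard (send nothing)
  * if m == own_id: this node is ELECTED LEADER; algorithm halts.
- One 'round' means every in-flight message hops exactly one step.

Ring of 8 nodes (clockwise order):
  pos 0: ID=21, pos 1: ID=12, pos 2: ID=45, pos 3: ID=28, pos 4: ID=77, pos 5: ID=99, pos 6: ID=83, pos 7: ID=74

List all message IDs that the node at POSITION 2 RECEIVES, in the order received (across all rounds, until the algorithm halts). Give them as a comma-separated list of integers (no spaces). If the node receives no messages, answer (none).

Round 1: pos1(id12) recv 21: fwd; pos2(id45) recv 12: drop; pos3(id28) recv 45: fwd; pos4(id77) recv 28: drop; pos5(id99) recv 77: drop; pos6(id83) recv 99: fwd; pos7(id74) recv 83: fwd; pos0(id21) recv 74: fwd
Round 2: pos2(id45) recv 21: drop; pos4(id77) recv 45: drop; pos7(id74) recv 99: fwd; pos0(id21) recv 83: fwd; pos1(id12) recv 74: fwd
Round 3: pos0(id21) recv 99: fwd; pos1(id12) recv 83: fwd; pos2(id45) recv 74: fwd
Round 4: pos1(id12) recv 99: fwd; pos2(id45) recv 83: fwd; pos3(id28) recv 74: fwd
Round 5: pos2(id45) recv 99: fwd; pos3(id28) recv 83: fwd; pos4(id77) recv 74: drop
Round 6: pos3(id28) recv 99: fwd; pos4(id77) recv 83: fwd
Round 7: pos4(id77) recv 99: fwd; pos5(id99) recv 83: drop
Round 8: pos5(id99) recv 99: ELECTED

Answer: 12,21,74,83,99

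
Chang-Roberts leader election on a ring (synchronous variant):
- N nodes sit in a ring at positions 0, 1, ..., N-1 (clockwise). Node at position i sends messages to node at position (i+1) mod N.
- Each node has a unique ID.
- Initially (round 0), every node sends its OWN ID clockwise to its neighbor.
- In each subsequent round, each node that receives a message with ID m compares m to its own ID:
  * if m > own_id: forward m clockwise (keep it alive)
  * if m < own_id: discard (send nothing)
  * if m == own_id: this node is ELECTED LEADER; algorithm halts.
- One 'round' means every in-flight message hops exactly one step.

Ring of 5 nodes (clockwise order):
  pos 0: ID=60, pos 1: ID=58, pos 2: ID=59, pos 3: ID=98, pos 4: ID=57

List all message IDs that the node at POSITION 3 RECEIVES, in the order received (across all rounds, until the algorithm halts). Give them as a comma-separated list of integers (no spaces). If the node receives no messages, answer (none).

Answer: 59,60,98

Derivation:
Round 1: pos1(id58) recv 60: fwd; pos2(id59) recv 58: drop; pos3(id98) recv 59: drop; pos4(id57) recv 98: fwd; pos0(id60) recv 57: drop
Round 2: pos2(id59) recv 60: fwd; pos0(id60) recv 98: fwd
Round 3: pos3(id98) recv 60: drop; pos1(id58) recv 98: fwd
Round 4: pos2(id59) recv 98: fwd
Round 5: pos3(id98) recv 98: ELECTED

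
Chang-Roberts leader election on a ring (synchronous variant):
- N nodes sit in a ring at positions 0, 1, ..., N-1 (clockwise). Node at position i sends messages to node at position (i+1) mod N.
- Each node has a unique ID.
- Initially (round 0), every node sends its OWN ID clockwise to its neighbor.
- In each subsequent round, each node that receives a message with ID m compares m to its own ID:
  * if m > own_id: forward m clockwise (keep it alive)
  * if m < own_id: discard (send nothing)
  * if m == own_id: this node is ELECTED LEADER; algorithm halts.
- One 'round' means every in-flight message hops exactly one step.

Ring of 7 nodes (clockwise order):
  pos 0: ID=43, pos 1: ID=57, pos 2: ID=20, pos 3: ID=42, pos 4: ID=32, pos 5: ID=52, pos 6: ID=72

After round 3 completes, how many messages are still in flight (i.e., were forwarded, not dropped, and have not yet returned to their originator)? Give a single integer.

Round 1: pos1(id57) recv 43: drop; pos2(id20) recv 57: fwd; pos3(id42) recv 20: drop; pos4(id32) recv 42: fwd; pos5(id52) recv 32: drop; pos6(id72) recv 52: drop; pos0(id43) recv 72: fwd
Round 2: pos3(id42) recv 57: fwd; pos5(id52) recv 42: drop; pos1(id57) recv 72: fwd
Round 3: pos4(id32) recv 57: fwd; pos2(id20) recv 72: fwd
After round 3: 2 messages still in flight

Answer: 2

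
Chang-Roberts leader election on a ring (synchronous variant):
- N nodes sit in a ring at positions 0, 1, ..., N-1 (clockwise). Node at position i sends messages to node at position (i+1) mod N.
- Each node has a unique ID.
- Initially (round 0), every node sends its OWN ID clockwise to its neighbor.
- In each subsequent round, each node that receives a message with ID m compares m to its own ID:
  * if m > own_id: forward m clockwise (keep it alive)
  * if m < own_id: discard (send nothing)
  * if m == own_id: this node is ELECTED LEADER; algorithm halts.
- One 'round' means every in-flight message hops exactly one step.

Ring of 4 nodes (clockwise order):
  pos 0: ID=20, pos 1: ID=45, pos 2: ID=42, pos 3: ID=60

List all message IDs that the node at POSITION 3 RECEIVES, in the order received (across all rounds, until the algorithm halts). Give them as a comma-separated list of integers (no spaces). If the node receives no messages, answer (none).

Round 1: pos1(id45) recv 20: drop; pos2(id42) recv 45: fwd; pos3(id60) recv 42: drop; pos0(id20) recv 60: fwd
Round 2: pos3(id60) recv 45: drop; pos1(id45) recv 60: fwd
Round 3: pos2(id42) recv 60: fwd
Round 4: pos3(id60) recv 60: ELECTED

Answer: 42,45,60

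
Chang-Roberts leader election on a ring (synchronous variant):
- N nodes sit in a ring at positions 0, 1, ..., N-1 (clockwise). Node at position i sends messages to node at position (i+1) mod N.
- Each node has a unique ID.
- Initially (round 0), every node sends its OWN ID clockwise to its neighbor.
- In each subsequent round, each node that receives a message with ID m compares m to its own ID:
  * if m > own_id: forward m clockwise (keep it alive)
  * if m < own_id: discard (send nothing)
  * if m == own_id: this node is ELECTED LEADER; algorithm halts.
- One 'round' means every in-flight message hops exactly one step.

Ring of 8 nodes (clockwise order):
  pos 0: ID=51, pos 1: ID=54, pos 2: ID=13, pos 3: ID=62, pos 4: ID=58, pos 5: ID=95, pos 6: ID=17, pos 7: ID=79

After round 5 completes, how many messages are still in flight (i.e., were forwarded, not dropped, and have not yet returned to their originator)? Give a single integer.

Round 1: pos1(id54) recv 51: drop; pos2(id13) recv 54: fwd; pos3(id62) recv 13: drop; pos4(id58) recv 62: fwd; pos5(id95) recv 58: drop; pos6(id17) recv 95: fwd; pos7(id79) recv 17: drop; pos0(id51) recv 79: fwd
Round 2: pos3(id62) recv 54: drop; pos5(id95) recv 62: drop; pos7(id79) recv 95: fwd; pos1(id54) recv 79: fwd
Round 3: pos0(id51) recv 95: fwd; pos2(id13) recv 79: fwd
Round 4: pos1(id54) recv 95: fwd; pos3(id62) recv 79: fwd
Round 5: pos2(id13) recv 95: fwd; pos4(id58) recv 79: fwd
After round 5: 2 messages still in flight

Answer: 2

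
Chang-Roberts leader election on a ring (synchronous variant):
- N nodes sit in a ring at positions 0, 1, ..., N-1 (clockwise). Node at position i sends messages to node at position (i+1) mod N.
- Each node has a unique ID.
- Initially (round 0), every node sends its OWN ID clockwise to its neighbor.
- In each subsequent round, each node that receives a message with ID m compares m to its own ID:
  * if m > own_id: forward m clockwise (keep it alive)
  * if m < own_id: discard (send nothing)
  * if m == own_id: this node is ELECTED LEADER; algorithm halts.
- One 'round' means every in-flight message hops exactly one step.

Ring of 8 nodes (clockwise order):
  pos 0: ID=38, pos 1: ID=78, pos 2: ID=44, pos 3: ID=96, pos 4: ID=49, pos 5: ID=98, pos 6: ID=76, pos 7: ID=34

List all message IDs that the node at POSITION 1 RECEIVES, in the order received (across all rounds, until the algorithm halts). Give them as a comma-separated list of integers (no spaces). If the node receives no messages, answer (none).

Round 1: pos1(id78) recv 38: drop; pos2(id44) recv 78: fwd; pos3(id96) recv 44: drop; pos4(id49) recv 96: fwd; pos5(id98) recv 49: drop; pos6(id76) recv 98: fwd; pos7(id34) recv 76: fwd; pos0(id38) recv 34: drop
Round 2: pos3(id96) recv 78: drop; pos5(id98) recv 96: drop; pos7(id34) recv 98: fwd; pos0(id38) recv 76: fwd
Round 3: pos0(id38) recv 98: fwd; pos1(id78) recv 76: drop
Round 4: pos1(id78) recv 98: fwd
Round 5: pos2(id44) recv 98: fwd
Round 6: pos3(id96) recv 98: fwd
Round 7: pos4(id49) recv 98: fwd
Round 8: pos5(id98) recv 98: ELECTED

Answer: 38,76,98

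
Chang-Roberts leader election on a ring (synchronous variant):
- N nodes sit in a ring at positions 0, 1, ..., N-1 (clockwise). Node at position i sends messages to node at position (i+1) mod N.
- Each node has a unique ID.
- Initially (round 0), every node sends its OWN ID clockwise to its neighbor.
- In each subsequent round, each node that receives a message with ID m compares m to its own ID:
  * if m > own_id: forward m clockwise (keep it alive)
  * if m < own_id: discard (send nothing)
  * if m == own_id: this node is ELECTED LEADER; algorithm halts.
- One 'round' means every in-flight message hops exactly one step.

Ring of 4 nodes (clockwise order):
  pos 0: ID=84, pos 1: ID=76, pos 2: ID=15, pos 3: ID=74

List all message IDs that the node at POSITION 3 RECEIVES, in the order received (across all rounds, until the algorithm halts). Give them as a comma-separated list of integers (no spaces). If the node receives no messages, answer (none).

Answer: 15,76,84

Derivation:
Round 1: pos1(id76) recv 84: fwd; pos2(id15) recv 76: fwd; pos3(id74) recv 15: drop; pos0(id84) recv 74: drop
Round 2: pos2(id15) recv 84: fwd; pos3(id74) recv 76: fwd
Round 3: pos3(id74) recv 84: fwd; pos0(id84) recv 76: drop
Round 4: pos0(id84) recv 84: ELECTED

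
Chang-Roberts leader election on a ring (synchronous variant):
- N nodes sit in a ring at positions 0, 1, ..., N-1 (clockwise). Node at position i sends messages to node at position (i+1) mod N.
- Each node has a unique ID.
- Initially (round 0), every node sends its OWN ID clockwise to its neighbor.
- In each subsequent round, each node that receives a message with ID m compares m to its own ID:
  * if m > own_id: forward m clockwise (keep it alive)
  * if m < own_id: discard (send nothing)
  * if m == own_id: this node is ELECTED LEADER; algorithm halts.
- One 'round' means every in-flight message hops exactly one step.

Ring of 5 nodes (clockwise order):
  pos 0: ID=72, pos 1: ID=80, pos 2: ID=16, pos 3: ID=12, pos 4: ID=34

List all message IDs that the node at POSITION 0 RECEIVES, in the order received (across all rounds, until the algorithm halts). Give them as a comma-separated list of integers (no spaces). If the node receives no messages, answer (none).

Answer: 34,80

Derivation:
Round 1: pos1(id80) recv 72: drop; pos2(id16) recv 80: fwd; pos3(id12) recv 16: fwd; pos4(id34) recv 12: drop; pos0(id72) recv 34: drop
Round 2: pos3(id12) recv 80: fwd; pos4(id34) recv 16: drop
Round 3: pos4(id34) recv 80: fwd
Round 4: pos0(id72) recv 80: fwd
Round 5: pos1(id80) recv 80: ELECTED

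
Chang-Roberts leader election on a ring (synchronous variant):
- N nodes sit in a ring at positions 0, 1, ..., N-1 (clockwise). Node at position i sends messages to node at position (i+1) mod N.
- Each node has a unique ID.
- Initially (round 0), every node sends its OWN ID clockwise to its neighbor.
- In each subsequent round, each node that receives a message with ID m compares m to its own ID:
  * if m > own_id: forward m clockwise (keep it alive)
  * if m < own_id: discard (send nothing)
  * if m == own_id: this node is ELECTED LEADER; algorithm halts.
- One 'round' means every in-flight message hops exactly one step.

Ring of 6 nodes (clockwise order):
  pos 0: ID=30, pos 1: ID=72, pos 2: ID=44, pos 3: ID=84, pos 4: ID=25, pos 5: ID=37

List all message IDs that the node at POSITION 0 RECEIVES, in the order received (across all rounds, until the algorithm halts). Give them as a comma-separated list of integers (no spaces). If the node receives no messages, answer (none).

Round 1: pos1(id72) recv 30: drop; pos2(id44) recv 72: fwd; pos3(id84) recv 44: drop; pos4(id25) recv 84: fwd; pos5(id37) recv 25: drop; pos0(id30) recv 37: fwd
Round 2: pos3(id84) recv 72: drop; pos5(id37) recv 84: fwd; pos1(id72) recv 37: drop
Round 3: pos0(id30) recv 84: fwd
Round 4: pos1(id72) recv 84: fwd
Round 5: pos2(id44) recv 84: fwd
Round 6: pos3(id84) recv 84: ELECTED

Answer: 37,84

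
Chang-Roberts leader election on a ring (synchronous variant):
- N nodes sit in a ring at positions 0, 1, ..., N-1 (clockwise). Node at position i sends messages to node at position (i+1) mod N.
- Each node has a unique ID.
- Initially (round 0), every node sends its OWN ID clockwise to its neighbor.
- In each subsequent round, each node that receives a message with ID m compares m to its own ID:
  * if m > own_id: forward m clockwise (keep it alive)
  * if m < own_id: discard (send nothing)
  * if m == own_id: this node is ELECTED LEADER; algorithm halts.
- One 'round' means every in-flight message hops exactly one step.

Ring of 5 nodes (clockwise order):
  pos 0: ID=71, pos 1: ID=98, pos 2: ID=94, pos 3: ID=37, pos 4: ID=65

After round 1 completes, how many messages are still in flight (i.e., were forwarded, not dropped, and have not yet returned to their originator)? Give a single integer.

Round 1: pos1(id98) recv 71: drop; pos2(id94) recv 98: fwd; pos3(id37) recv 94: fwd; pos4(id65) recv 37: drop; pos0(id71) recv 65: drop
After round 1: 2 messages still in flight

Answer: 2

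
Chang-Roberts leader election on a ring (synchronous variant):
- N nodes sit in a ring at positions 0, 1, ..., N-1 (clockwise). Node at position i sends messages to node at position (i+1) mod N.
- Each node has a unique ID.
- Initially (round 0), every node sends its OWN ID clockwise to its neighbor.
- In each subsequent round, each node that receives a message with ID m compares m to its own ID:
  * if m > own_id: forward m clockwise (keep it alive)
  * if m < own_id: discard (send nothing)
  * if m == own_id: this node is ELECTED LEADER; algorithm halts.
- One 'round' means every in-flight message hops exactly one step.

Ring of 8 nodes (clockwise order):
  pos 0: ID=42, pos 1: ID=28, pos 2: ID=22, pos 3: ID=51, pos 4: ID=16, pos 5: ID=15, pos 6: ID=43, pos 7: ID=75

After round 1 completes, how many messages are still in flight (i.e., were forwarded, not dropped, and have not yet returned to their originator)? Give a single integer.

Answer: 5

Derivation:
Round 1: pos1(id28) recv 42: fwd; pos2(id22) recv 28: fwd; pos3(id51) recv 22: drop; pos4(id16) recv 51: fwd; pos5(id15) recv 16: fwd; pos6(id43) recv 15: drop; pos7(id75) recv 43: drop; pos0(id42) recv 75: fwd
After round 1: 5 messages still in flight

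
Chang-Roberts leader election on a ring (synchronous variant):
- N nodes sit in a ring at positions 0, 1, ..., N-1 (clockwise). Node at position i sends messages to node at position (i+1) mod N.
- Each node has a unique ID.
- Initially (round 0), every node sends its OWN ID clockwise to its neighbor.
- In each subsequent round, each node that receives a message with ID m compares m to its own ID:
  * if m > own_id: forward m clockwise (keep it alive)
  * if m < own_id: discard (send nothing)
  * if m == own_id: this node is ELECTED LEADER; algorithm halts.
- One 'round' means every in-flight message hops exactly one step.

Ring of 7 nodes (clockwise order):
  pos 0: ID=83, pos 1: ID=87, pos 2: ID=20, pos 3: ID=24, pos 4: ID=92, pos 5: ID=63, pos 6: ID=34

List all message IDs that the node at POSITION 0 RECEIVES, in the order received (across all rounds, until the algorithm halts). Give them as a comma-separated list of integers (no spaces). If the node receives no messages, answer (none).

Round 1: pos1(id87) recv 83: drop; pos2(id20) recv 87: fwd; pos3(id24) recv 20: drop; pos4(id92) recv 24: drop; pos5(id63) recv 92: fwd; pos6(id34) recv 63: fwd; pos0(id83) recv 34: drop
Round 2: pos3(id24) recv 87: fwd; pos6(id34) recv 92: fwd; pos0(id83) recv 63: drop
Round 3: pos4(id92) recv 87: drop; pos0(id83) recv 92: fwd
Round 4: pos1(id87) recv 92: fwd
Round 5: pos2(id20) recv 92: fwd
Round 6: pos3(id24) recv 92: fwd
Round 7: pos4(id92) recv 92: ELECTED

Answer: 34,63,92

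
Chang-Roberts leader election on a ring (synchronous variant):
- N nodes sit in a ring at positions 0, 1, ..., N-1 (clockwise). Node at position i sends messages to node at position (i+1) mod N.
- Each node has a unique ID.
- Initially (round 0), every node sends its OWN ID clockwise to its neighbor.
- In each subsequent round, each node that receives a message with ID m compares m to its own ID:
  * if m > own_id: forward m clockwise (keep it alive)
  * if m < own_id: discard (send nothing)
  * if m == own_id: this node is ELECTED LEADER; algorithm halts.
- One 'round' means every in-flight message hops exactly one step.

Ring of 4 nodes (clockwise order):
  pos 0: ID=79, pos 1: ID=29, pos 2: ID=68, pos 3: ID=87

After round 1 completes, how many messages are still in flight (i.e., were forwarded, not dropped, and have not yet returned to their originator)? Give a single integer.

Round 1: pos1(id29) recv 79: fwd; pos2(id68) recv 29: drop; pos3(id87) recv 68: drop; pos0(id79) recv 87: fwd
After round 1: 2 messages still in flight

Answer: 2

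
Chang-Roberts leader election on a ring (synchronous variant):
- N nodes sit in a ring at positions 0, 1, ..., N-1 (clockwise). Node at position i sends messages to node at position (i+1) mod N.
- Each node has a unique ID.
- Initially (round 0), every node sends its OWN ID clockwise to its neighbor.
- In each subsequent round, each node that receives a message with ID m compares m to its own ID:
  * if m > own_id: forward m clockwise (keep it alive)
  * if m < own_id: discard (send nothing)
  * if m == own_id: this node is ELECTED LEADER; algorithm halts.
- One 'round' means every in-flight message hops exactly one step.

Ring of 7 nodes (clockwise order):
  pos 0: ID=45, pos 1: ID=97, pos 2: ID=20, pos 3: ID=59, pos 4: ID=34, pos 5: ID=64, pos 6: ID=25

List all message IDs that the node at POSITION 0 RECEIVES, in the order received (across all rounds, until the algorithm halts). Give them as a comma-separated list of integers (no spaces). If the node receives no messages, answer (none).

Answer: 25,64,97

Derivation:
Round 1: pos1(id97) recv 45: drop; pos2(id20) recv 97: fwd; pos3(id59) recv 20: drop; pos4(id34) recv 59: fwd; pos5(id64) recv 34: drop; pos6(id25) recv 64: fwd; pos0(id45) recv 25: drop
Round 2: pos3(id59) recv 97: fwd; pos5(id64) recv 59: drop; pos0(id45) recv 64: fwd
Round 3: pos4(id34) recv 97: fwd; pos1(id97) recv 64: drop
Round 4: pos5(id64) recv 97: fwd
Round 5: pos6(id25) recv 97: fwd
Round 6: pos0(id45) recv 97: fwd
Round 7: pos1(id97) recv 97: ELECTED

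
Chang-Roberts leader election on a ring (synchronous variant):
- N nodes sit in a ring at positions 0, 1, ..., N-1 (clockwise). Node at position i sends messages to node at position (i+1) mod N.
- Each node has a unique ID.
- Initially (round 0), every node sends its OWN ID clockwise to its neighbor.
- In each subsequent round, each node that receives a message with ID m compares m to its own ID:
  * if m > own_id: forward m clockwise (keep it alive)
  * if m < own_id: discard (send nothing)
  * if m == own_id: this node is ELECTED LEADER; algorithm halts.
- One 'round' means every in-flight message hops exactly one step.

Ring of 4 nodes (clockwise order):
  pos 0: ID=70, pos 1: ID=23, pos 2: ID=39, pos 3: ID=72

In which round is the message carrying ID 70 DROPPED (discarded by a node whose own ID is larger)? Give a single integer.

Round 1: pos1(id23) recv 70: fwd; pos2(id39) recv 23: drop; pos3(id72) recv 39: drop; pos0(id70) recv 72: fwd
Round 2: pos2(id39) recv 70: fwd; pos1(id23) recv 72: fwd
Round 3: pos3(id72) recv 70: drop; pos2(id39) recv 72: fwd
Round 4: pos3(id72) recv 72: ELECTED
Message ID 70 originates at pos 0; dropped at pos 3 in round 3

Answer: 3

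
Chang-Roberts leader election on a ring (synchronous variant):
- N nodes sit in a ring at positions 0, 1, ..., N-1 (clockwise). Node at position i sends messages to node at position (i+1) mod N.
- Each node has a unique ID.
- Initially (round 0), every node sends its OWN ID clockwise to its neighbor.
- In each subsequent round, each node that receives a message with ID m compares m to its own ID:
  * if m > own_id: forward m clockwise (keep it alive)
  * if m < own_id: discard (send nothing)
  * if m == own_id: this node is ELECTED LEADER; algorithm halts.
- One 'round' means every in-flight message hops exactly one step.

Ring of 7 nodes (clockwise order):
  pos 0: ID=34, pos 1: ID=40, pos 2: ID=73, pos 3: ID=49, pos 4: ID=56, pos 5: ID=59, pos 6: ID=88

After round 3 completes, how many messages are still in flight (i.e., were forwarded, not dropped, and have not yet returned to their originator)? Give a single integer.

Answer: 2

Derivation:
Round 1: pos1(id40) recv 34: drop; pos2(id73) recv 40: drop; pos3(id49) recv 73: fwd; pos4(id56) recv 49: drop; pos5(id59) recv 56: drop; pos6(id88) recv 59: drop; pos0(id34) recv 88: fwd
Round 2: pos4(id56) recv 73: fwd; pos1(id40) recv 88: fwd
Round 3: pos5(id59) recv 73: fwd; pos2(id73) recv 88: fwd
After round 3: 2 messages still in flight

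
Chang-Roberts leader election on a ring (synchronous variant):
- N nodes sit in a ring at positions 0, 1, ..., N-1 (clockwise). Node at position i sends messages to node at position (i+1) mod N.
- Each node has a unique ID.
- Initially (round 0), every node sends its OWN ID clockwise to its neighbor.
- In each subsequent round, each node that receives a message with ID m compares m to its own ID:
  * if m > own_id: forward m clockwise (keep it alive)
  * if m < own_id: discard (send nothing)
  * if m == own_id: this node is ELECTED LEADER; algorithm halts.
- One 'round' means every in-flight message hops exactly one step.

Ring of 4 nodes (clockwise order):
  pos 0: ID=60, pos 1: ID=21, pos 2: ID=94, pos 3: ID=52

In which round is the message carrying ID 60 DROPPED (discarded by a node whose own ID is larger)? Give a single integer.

Round 1: pos1(id21) recv 60: fwd; pos2(id94) recv 21: drop; pos3(id52) recv 94: fwd; pos0(id60) recv 52: drop
Round 2: pos2(id94) recv 60: drop; pos0(id60) recv 94: fwd
Round 3: pos1(id21) recv 94: fwd
Round 4: pos2(id94) recv 94: ELECTED
Message ID 60 originates at pos 0; dropped at pos 2 in round 2

Answer: 2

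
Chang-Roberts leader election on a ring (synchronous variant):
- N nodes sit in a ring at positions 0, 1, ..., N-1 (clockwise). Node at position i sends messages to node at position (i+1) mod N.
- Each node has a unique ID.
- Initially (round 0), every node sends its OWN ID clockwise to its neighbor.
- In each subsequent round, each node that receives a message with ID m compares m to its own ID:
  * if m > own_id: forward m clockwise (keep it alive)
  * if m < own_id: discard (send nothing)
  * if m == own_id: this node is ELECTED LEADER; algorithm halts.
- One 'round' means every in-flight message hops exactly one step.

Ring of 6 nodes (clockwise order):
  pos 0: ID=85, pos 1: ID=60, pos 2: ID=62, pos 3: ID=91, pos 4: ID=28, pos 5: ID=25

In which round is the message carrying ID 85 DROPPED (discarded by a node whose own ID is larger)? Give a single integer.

Round 1: pos1(id60) recv 85: fwd; pos2(id62) recv 60: drop; pos3(id91) recv 62: drop; pos4(id28) recv 91: fwd; pos5(id25) recv 28: fwd; pos0(id85) recv 25: drop
Round 2: pos2(id62) recv 85: fwd; pos5(id25) recv 91: fwd; pos0(id85) recv 28: drop
Round 3: pos3(id91) recv 85: drop; pos0(id85) recv 91: fwd
Round 4: pos1(id60) recv 91: fwd
Round 5: pos2(id62) recv 91: fwd
Round 6: pos3(id91) recv 91: ELECTED
Message ID 85 originates at pos 0; dropped at pos 3 in round 3

Answer: 3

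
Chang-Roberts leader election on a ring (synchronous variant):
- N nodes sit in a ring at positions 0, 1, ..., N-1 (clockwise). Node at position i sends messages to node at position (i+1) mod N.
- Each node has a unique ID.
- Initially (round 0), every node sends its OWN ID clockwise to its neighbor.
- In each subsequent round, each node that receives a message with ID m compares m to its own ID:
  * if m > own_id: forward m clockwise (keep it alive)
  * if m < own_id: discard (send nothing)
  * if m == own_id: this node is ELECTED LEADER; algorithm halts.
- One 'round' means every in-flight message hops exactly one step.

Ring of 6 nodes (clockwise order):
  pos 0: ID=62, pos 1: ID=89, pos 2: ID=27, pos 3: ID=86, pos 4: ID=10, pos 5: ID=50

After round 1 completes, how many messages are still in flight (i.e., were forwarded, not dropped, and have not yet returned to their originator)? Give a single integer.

Answer: 2

Derivation:
Round 1: pos1(id89) recv 62: drop; pos2(id27) recv 89: fwd; pos3(id86) recv 27: drop; pos4(id10) recv 86: fwd; pos5(id50) recv 10: drop; pos0(id62) recv 50: drop
After round 1: 2 messages still in flight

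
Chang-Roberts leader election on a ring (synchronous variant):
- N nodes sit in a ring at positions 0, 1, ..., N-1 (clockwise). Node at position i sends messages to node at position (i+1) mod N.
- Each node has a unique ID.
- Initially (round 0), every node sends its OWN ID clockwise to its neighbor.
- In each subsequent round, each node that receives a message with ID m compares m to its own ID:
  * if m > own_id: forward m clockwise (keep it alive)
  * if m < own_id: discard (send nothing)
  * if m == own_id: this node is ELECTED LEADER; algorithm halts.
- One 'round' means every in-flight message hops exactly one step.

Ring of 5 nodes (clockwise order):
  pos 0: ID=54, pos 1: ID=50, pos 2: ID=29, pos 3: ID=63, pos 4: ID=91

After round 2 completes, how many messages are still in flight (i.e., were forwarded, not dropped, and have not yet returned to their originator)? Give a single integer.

Round 1: pos1(id50) recv 54: fwd; pos2(id29) recv 50: fwd; pos3(id63) recv 29: drop; pos4(id91) recv 63: drop; pos0(id54) recv 91: fwd
Round 2: pos2(id29) recv 54: fwd; pos3(id63) recv 50: drop; pos1(id50) recv 91: fwd
After round 2: 2 messages still in flight

Answer: 2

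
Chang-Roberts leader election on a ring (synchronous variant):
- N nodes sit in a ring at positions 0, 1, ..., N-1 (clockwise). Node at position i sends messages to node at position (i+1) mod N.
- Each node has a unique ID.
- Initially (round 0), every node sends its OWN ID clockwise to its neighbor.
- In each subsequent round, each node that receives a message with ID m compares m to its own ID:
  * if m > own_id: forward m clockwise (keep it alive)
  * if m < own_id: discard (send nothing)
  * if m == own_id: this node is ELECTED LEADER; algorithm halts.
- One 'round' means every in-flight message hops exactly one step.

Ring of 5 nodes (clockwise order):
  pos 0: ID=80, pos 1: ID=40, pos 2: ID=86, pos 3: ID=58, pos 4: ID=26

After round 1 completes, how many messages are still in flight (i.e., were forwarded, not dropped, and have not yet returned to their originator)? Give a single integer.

Answer: 3

Derivation:
Round 1: pos1(id40) recv 80: fwd; pos2(id86) recv 40: drop; pos3(id58) recv 86: fwd; pos4(id26) recv 58: fwd; pos0(id80) recv 26: drop
After round 1: 3 messages still in flight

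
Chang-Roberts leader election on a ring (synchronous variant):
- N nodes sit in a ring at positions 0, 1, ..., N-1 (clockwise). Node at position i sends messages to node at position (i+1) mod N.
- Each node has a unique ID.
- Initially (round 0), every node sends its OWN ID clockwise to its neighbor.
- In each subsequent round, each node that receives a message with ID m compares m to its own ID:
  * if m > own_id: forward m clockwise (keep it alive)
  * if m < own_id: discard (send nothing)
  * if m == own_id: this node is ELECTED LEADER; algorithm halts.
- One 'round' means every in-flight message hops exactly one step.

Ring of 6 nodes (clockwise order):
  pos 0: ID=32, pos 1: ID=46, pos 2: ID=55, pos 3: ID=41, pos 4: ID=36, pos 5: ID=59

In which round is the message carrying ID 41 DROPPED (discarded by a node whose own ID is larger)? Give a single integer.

Answer: 2

Derivation:
Round 1: pos1(id46) recv 32: drop; pos2(id55) recv 46: drop; pos3(id41) recv 55: fwd; pos4(id36) recv 41: fwd; pos5(id59) recv 36: drop; pos0(id32) recv 59: fwd
Round 2: pos4(id36) recv 55: fwd; pos5(id59) recv 41: drop; pos1(id46) recv 59: fwd
Round 3: pos5(id59) recv 55: drop; pos2(id55) recv 59: fwd
Round 4: pos3(id41) recv 59: fwd
Round 5: pos4(id36) recv 59: fwd
Round 6: pos5(id59) recv 59: ELECTED
Message ID 41 originates at pos 3; dropped at pos 5 in round 2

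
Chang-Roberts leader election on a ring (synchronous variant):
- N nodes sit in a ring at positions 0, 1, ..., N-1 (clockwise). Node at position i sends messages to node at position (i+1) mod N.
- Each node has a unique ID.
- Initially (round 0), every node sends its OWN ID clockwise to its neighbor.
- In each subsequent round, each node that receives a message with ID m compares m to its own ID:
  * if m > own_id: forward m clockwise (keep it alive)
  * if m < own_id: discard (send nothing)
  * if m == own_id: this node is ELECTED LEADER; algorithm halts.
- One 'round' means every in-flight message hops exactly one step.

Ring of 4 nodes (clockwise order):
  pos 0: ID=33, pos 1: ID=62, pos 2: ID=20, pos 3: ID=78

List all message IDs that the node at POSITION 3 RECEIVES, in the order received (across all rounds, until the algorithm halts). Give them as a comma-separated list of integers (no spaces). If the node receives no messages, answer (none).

Answer: 20,62,78

Derivation:
Round 1: pos1(id62) recv 33: drop; pos2(id20) recv 62: fwd; pos3(id78) recv 20: drop; pos0(id33) recv 78: fwd
Round 2: pos3(id78) recv 62: drop; pos1(id62) recv 78: fwd
Round 3: pos2(id20) recv 78: fwd
Round 4: pos3(id78) recv 78: ELECTED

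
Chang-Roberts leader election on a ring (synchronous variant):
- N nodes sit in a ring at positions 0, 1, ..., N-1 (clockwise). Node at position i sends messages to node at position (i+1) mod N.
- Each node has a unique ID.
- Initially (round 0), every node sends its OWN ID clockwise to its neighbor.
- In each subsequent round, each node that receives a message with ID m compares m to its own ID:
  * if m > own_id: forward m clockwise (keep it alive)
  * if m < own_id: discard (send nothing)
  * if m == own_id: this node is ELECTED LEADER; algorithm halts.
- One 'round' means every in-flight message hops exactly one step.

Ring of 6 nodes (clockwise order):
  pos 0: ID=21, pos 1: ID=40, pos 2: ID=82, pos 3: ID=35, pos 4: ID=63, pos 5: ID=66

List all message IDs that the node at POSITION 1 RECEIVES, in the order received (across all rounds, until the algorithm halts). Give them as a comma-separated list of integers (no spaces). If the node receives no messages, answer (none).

Round 1: pos1(id40) recv 21: drop; pos2(id82) recv 40: drop; pos3(id35) recv 82: fwd; pos4(id63) recv 35: drop; pos5(id66) recv 63: drop; pos0(id21) recv 66: fwd
Round 2: pos4(id63) recv 82: fwd; pos1(id40) recv 66: fwd
Round 3: pos5(id66) recv 82: fwd; pos2(id82) recv 66: drop
Round 4: pos0(id21) recv 82: fwd
Round 5: pos1(id40) recv 82: fwd
Round 6: pos2(id82) recv 82: ELECTED

Answer: 21,66,82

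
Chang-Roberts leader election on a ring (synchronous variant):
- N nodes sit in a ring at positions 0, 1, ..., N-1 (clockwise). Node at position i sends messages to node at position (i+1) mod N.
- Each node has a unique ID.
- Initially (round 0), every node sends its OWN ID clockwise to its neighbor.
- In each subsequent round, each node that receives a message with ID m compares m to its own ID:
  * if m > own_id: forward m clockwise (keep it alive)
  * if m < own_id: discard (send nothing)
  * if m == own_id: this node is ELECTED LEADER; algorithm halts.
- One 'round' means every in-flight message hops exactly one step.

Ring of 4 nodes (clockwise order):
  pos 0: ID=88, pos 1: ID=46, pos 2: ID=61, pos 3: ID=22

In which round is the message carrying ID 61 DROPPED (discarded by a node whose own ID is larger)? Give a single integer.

Round 1: pos1(id46) recv 88: fwd; pos2(id61) recv 46: drop; pos3(id22) recv 61: fwd; pos0(id88) recv 22: drop
Round 2: pos2(id61) recv 88: fwd; pos0(id88) recv 61: drop
Round 3: pos3(id22) recv 88: fwd
Round 4: pos0(id88) recv 88: ELECTED
Message ID 61 originates at pos 2; dropped at pos 0 in round 2

Answer: 2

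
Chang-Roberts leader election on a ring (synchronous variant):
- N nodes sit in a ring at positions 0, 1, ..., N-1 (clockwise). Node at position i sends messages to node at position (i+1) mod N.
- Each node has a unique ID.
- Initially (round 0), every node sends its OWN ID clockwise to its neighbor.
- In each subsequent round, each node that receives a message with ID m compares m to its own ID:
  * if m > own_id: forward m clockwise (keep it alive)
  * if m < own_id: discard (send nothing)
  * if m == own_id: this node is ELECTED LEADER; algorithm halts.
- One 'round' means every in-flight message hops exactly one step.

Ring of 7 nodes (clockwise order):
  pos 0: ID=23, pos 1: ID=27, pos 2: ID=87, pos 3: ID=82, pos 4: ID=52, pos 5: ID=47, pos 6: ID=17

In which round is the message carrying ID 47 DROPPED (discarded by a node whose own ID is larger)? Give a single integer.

Answer: 4

Derivation:
Round 1: pos1(id27) recv 23: drop; pos2(id87) recv 27: drop; pos3(id82) recv 87: fwd; pos4(id52) recv 82: fwd; pos5(id47) recv 52: fwd; pos6(id17) recv 47: fwd; pos0(id23) recv 17: drop
Round 2: pos4(id52) recv 87: fwd; pos5(id47) recv 82: fwd; pos6(id17) recv 52: fwd; pos0(id23) recv 47: fwd
Round 3: pos5(id47) recv 87: fwd; pos6(id17) recv 82: fwd; pos0(id23) recv 52: fwd; pos1(id27) recv 47: fwd
Round 4: pos6(id17) recv 87: fwd; pos0(id23) recv 82: fwd; pos1(id27) recv 52: fwd; pos2(id87) recv 47: drop
Round 5: pos0(id23) recv 87: fwd; pos1(id27) recv 82: fwd; pos2(id87) recv 52: drop
Round 6: pos1(id27) recv 87: fwd; pos2(id87) recv 82: drop
Round 7: pos2(id87) recv 87: ELECTED
Message ID 47 originates at pos 5; dropped at pos 2 in round 4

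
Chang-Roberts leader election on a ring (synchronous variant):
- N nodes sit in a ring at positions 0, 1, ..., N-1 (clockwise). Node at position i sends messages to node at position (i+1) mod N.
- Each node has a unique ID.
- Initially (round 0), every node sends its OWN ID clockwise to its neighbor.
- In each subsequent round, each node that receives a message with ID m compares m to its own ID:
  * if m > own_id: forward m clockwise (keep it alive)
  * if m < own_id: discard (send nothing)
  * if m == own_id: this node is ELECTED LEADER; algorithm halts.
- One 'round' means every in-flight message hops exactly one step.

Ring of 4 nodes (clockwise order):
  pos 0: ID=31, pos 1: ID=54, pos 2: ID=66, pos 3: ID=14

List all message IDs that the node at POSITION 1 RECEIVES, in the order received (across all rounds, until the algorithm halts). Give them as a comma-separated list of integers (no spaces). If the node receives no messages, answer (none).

Answer: 31,66

Derivation:
Round 1: pos1(id54) recv 31: drop; pos2(id66) recv 54: drop; pos3(id14) recv 66: fwd; pos0(id31) recv 14: drop
Round 2: pos0(id31) recv 66: fwd
Round 3: pos1(id54) recv 66: fwd
Round 4: pos2(id66) recv 66: ELECTED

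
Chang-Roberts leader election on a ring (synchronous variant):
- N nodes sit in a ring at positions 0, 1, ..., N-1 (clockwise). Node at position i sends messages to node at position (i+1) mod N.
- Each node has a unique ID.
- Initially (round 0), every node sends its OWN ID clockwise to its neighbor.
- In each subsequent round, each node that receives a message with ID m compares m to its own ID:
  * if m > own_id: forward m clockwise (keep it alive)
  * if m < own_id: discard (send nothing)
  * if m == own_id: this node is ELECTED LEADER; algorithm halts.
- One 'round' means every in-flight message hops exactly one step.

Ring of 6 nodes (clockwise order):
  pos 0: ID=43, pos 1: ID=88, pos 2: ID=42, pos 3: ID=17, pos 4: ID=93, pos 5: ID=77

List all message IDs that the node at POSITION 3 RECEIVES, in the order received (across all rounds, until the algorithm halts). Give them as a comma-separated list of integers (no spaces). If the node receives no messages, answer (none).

Answer: 42,88,93

Derivation:
Round 1: pos1(id88) recv 43: drop; pos2(id42) recv 88: fwd; pos3(id17) recv 42: fwd; pos4(id93) recv 17: drop; pos5(id77) recv 93: fwd; pos0(id43) recv 77: fwd
Round 2: pos3(id17) recv 88: fwd; pos4(id93) recv 42: drop; pos0(id43) recv 93: fwd; pos1(id88) recv 77: drop
Round 3: pos4(id93) recv 88: drop; pos1(id88) recv 93: fwd
Round 4: pos2(id42) recv 93: fwd
Round 5: pos3(id17) recv 93: fwd
Round 6: pos4(id93) recv 93: ELECTED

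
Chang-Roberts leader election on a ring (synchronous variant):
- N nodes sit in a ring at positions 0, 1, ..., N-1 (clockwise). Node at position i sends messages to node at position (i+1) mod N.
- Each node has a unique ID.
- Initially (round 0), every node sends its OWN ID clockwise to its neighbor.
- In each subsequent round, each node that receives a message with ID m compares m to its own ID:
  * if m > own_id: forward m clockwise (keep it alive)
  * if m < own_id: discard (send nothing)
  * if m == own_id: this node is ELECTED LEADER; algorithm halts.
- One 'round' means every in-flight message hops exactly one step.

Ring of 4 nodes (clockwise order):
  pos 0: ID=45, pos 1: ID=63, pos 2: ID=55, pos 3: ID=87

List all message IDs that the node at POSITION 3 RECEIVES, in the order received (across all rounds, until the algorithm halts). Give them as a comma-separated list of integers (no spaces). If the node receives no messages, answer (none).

Round 1: pos1(id63) recv 45: drop; pos2(id55) recv 63: fwd; pos3(id87) recv 55: drop; pos0(id45) recv 87: fwd
Round 2: pos3(id87) recv 63: drop; pos1(id63) recv 87: fwd
Round 3: pos2(id55) recv 87: fwd
Round 4: pos3(id87) recv 87: ELECTED

Answer: 55,63,87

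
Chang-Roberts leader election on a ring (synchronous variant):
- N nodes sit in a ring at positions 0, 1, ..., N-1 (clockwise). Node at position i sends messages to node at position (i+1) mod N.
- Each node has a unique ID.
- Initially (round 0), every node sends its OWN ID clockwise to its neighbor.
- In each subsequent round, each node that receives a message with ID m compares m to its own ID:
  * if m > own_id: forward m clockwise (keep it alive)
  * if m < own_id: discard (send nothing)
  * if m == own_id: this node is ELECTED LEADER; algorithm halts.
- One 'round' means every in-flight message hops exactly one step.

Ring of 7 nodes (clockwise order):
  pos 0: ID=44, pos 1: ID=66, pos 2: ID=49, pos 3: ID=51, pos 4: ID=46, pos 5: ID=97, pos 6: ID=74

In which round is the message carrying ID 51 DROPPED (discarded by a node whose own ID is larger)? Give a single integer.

Answer: 2

Derivation:
Round 1: pos1(id66) recv 44: drop; pos2(id49) recv 66: fwd; pos3(id51) recv 49: drop; pos4(id46) recv 51: fwd; pos5(id97) recv 46: drop; pos6(id74) recv 97: fwd; pos0(id44) recv 74: fwd
Round 2: pos3(id51) recv 66: fwd; pos5(id97) recv 51: drop; pos0(id44) recv 97: fwd; pos1(id66) recv 74: fwd
Round 3: pos4(id46) recv 66: fwd; pos1(id66) recv 97: fwd; pos2(id49) recv 74: fwd
Round 4: pos5(id97) recv 66: drop; pos2(id49) recv 97: fwd; pos3(id51) recv 74: fwd
Round 5: pos3(id51) recv 97: fwd; pos4(id46) recv 74: fwd
Round 6: pos4(id46) recv 97: fwd; pos5(id97) recv 74: drop
Round 7: pos5(id97) recv 97: ELECTED
Message ID 51 originates at pos 3; dropped at pos 5 in round 2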